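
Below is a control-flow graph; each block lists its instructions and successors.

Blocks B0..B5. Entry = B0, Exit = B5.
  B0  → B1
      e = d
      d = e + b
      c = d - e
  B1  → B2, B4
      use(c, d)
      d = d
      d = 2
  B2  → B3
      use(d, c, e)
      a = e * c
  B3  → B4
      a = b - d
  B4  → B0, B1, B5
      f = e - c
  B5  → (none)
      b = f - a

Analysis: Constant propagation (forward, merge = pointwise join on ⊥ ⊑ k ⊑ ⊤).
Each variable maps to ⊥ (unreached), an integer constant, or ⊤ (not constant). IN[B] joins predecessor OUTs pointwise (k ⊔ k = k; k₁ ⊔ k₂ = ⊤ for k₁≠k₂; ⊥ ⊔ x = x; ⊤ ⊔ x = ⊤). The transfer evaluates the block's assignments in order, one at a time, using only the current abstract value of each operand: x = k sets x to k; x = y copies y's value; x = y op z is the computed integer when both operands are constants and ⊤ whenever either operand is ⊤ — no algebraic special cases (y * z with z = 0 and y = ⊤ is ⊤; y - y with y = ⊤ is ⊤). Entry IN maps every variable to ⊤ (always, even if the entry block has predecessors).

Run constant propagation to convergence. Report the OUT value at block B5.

Per-block solution:
  B0:  IN=(all ⊤)  OUT=(all ⊤)
  B1:  IN=(all ⊤)  OUT={d:2; rest ⊤}
  B2:  IN={d:2; rest ⊤}  OUT={d:2; rest ⊤}
  B3:  IN={d:2; rest ⊤}  OUT={d:2; rest ⊤}
  B4:  IN={d:2; rest ⊤}  OUT={d:2; rest ⊤}
  B5:  IN={d:2; rest ⊤}  OUT={d:2; rest ⊤}

Merge at B5: IN[B5] = OUT[B4] = {a: ⊤, b: ⊤, c: ⊤, d: 2, e: ⊤, f: ⊤}
Applying B5's transfer function to that IN value gives OUT[B5] (row B5 above).

Answer: {a: ⊤, b: ⊤, c: ⊤, d: 2, e: ⊤, f: ⊤}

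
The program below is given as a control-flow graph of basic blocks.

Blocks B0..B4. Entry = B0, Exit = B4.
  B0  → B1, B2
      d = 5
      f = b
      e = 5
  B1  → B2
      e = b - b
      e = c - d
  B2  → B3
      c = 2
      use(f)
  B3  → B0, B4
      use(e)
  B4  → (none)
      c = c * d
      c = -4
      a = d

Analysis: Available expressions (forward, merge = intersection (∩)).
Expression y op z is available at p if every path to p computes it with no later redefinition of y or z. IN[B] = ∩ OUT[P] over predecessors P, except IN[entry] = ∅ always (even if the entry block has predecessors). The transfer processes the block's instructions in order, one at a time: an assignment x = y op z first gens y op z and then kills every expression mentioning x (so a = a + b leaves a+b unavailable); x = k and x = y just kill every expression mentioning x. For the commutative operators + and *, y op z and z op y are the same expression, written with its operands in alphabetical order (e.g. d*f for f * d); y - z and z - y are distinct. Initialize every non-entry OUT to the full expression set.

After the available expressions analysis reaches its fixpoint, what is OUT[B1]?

Converged values:
  B0:   IN={}   OUT={}
  B1:   IN={}   OUT={b-b, c-d}
  B2:   IN={}   OUT={}
  B3:   IN={}   OUT={}
  B4:   IN={}   OUT={}

Merge at B1: IN[B1] = OUT[B0] = {}
Applying B1's transfer function to that IN value gives OUT[B1] (row B1 above).

Answer: {b-b, c-d}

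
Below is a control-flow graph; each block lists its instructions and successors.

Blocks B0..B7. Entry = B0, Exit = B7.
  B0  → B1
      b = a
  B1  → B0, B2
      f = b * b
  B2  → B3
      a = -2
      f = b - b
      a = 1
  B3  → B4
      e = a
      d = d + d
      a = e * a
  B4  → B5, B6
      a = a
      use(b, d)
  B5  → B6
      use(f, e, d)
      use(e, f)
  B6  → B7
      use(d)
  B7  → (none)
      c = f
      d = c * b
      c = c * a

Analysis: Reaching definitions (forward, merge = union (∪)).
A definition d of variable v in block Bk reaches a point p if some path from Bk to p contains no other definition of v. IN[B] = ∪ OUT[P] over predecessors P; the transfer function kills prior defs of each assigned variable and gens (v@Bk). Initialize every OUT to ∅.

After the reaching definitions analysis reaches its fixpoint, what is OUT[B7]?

Answer: {a@B4, b@B0, c@B7, d@B7, e@B3, f@B2}

Derivation:
Fixpoint table:
  B0: | IN={b@B0, f@B1} | OUT={b@B0, f@B1}
  B1: | IN={b@B0, f@B1} | OUT={b@B0, f@B1}
  B2: | IN={b@B0, f@B1} | OUT={a@B2, b@B0, f@B2}
  B3: | IN={a@B2, b@B0, f@B2} | OUT={a@B3, b@B0, d@B3, e@B3, f@B2}
  B4: | IN={a@B3, b@B0, d@B3, e@B3, f@B2} | OUT={a@B4, b@B0, d@B3, e@B3, f@B2}
  B5: | IN={a@B4, b@B0, d@B3, e@B3, f@B2} | OUT={a@B4, b@B0, d@B3, e@B3, f@B2}
  B6: | IN={a@B4, b@B0, d@B3, e@B3, f@B2} | OUT={a@B4, b@B0, d@B3, e@B3, f@B2}
  B7: | IN={a@B4, b@B0, d@B3, e@B3, f@B2} | OUT={a@B4, b@B0, c@B7, d@B7, e@B3, f@B2}

Merge at B7: IN[B7] = OUT[B6] = {a@B4, b@B0, d@B3, e@B3, f@B2}
Applying B7's transfer function to that IN value gives OUT[B7] (row B7 above).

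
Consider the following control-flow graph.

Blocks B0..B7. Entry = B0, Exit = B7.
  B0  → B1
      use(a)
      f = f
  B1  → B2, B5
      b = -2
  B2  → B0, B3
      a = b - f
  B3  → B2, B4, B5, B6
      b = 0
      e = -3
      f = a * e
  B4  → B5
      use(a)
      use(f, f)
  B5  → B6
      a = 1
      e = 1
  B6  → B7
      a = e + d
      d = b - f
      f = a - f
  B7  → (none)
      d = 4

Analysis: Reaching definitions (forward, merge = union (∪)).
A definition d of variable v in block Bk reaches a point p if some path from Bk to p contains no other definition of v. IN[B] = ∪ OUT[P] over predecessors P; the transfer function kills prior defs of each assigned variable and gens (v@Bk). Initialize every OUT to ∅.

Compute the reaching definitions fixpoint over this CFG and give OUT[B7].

Answer: {a@B6, b@B1, b@B3, d@B7, e@B3, e@B5, f@B6}

Derivation:
Converged values:
  B0:   IN={a@B2, b@B1, b@B3, e@B3, f@B0, f@B3}   OUT={a@B2, b@B1, b@B3, e@B3, f@B0}
  B1:   IN={a@B2, b@B1, b@B3, e@B3, f@B0}   OUT={a@B2, b@B1, e@B3, f@B0}
  B2:   IN={a@B2, b@B1, b@B3, e@B3, f@B0, f@B3}   OUT={a@B2, b@B1, b@B3, e@B3, f@B0, f@B3}
  B3:   IN={a@B2, b@B1, b@B3, e@B3, f@B0, f@B3}   OUT={a@B2, b@B3, e@B3, f@B3}
  B4:   IN={a@B2, b@B3, e@B3, f@B3}   OUT={a@B2, b@B3, e@B3, f@B3}
  B5:   IN={a@B2, b@B1, b@B3, e@B3, f@B0, f@B3}   OUT={a@B5, b@B1, b@B3, e@B5, f@B0, f@B3}
  B6:   IN={a@B2, a@B5, b@B1, b@B3, e@B3, e@B5, f@B0, f@B3}   OUT={a@B6, b@B1, b@B3, d@B6, e@B3, e@B5, f@B6}
  B7:   IN={a@B6, b@B1, b@B3, d@B6, e@B3, e@B5, f@B6}   OUT={a@B6, b@B1, b@B3, d@B7, e@B3, e@B5, f@B6}

Merge at B7: IN[B7] = OUT[B6] = {a@B6, b@B1, b@B3, d@B6, e@B3, e@B5, f@B6}
Applying B7's transfer function to that IN value gives OUT[B7] (row B7 above).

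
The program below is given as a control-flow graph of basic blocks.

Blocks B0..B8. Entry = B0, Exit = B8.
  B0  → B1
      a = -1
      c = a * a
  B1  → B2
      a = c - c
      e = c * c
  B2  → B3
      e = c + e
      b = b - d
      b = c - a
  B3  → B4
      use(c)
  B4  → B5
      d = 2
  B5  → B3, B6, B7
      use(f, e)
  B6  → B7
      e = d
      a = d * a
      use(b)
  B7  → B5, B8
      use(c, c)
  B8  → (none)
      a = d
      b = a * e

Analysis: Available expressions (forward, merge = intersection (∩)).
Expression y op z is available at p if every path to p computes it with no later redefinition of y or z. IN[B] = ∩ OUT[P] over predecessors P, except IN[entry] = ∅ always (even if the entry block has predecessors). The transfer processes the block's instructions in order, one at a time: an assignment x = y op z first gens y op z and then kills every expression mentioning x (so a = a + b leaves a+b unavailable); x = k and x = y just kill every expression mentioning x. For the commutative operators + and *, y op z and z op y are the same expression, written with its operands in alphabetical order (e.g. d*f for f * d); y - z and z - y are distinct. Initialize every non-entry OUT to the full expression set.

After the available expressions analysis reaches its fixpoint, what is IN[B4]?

Answer: {c*c, c-c}

Derivation:
Per-block solution:
  B0:  IN={}  OUT={a*a}
  B1:  IN={a*a}  OUT={c*c, c-c}
  B2:  IN={c*c, c-c}  OUT={c*c, c-a, c-c}
  B3:  IN={c*c, c-c}  OUT={c*c, c-c}
  B4:  IN={c*c, c-c}  OUT={c*c, c-c}
  B5:  IN={c*c, c-c}  OUT={c*c, c-c}
  B6:  IN={c*c, c-c}  OUT={c*c, c-c}
  B7:  IN={c*c, c-c}  OUT={c*c, c-c}
  B8:  IN={c*c, c-c}  OUT={a*e, c*c, c-c}

Merge at B4: IN[B4] = OUT[B3] = {c*c, c-c}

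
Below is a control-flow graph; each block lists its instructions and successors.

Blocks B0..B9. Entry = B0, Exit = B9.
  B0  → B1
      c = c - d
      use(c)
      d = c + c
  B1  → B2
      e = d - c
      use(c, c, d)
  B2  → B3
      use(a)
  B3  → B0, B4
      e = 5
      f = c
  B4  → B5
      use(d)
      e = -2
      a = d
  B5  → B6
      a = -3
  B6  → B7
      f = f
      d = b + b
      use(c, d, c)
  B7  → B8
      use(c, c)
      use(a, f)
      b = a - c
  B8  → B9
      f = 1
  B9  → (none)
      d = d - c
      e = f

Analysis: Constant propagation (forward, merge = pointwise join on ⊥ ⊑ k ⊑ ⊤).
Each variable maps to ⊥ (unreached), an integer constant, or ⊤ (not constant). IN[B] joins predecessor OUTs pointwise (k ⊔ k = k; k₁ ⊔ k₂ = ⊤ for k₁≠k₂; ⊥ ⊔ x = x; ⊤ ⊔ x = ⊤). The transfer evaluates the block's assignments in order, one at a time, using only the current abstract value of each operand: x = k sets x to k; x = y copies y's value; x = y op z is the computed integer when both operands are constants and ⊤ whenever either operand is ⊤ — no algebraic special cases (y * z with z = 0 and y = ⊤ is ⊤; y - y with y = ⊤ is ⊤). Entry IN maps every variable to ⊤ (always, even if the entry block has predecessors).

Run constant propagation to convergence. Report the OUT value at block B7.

Answer: {a: -3, b: ⊤, c: ⊤, d: ⊤, e: -2, f: ⊤}

Trace:
Converged values:
  B0:   IN=(all ⊤)   OUT=(all ⊤)
  B1:   IN=(all ⊤)   OUT=(all ⊤)
  B2:   IN=(all ⊤)   OUT=(all ⊤)
  B3:   IN=(all ⊤)   OUT={e:5; rest ⊤}
  B4:   IN={e:5; rest ⊤}   OUT={e:-2; rest ⊤}
  B5:   IN={e:-2; rest ⊤}   OUT={a:-3, e:-2; rest ⊤}
  B6:   IN={a:-3, e:-2; rest ⊤}   OUT={a:-3, e:-2; rest ⊤}
  B7:   IN={a:-3, e:-2; rest ⊤}   OUT={a:-3, e:-2; rest ⊤}
  B8:   IN={a:-3, e:-2; rest ⊤}   OUT={a:-3, e:-2, f:1; rest ⊤}
  B9:   IN={a:-3, e:-2, f:1; rest ⊤}   OUT={a:-3, e:1, f:1; rest ⊤}

Merge at B7: IN[B7] = OUT[B6] = {a: -3, b: ⊤, c: ⊤, d: ⊤, e: -2, f: ⊤}
Applying B7's transfer function to that IN value gives OUT[B7] (row B7 above).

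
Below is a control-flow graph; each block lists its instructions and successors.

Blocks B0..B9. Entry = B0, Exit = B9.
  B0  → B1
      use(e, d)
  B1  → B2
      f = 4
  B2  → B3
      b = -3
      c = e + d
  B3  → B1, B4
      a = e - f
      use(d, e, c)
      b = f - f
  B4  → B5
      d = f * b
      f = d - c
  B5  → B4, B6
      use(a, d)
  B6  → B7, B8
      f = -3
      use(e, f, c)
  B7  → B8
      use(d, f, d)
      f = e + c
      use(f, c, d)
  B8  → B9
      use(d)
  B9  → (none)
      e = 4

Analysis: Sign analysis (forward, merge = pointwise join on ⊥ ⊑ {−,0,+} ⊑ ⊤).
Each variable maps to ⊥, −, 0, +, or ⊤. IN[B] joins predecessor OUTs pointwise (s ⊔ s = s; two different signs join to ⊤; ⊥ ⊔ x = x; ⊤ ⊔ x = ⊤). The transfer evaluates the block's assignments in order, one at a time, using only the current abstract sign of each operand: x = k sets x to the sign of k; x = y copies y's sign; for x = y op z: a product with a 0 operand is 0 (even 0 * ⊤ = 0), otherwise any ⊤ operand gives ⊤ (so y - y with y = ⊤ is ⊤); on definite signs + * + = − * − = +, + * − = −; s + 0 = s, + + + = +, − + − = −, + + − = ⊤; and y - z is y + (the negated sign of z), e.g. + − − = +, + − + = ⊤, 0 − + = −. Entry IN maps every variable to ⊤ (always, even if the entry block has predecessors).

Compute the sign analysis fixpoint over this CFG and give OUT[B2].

Fixpoint table:
  B0: | IN=(all ⊤) | OUT=(all ⊤)
  B1: | IN=(all ⊤) | OUT={f:+; rest ⊤}
  B2: | IN={f:+; rest ⊤} | OUT={b:-, f:+; rest ⊤}
  B3: | IN={b:-, f:+; rest ⊤} | OUT={f:+; rest ⊤}
  B4: | IN=(all ⊤) | OUT=(all ⊤)
  B5: | IN=(all ⊤) | OUT=(all ⊤)
  B6: | IN=(all ⊤) | OUT={f:-; rest ⊤}
  B7: | IN={f:-; rest ⊤} | OUT=(all ⊤)
  B8: | IN=(all ⊤) | OUT=(all ⊤)
  B9: | IN=(all ⊤) | OUT={e:+; rest ⊤}

Merge at B2: IN[B2] = OUT[B1] = {a: ⊤, b: ⊤, c: ⊤, d: ⊤, e: ⊤, f: +}
Applying B2's transfer function to that IN value gives OUT[B2] (row B2 above).

Answer: {a: ⊤, b: -, c: ⊤, d: ⊤, e: ⊤, f: +}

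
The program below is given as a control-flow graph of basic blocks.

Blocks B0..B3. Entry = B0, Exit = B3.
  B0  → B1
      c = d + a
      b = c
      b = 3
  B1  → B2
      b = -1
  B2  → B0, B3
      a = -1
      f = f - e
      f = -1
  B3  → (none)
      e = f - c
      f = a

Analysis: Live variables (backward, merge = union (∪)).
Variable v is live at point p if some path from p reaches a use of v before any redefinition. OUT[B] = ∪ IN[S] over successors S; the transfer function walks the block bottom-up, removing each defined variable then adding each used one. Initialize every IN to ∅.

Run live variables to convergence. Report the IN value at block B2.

Answer: {c, d, e, f}

Working:
Per-block solution:
  B0:   IN={a, d, e, f}   OUT={c, d, e, f}
  B1:   IN={c, d, e, f}   OUT={c, d, e, f}
  B2:   IN={c, d, e, f}   OUT={a, c, d, e, f}
  B3:   IN={a, c, f}   OUT={}

Merge at B2: OUT[B2] = IN[B0] ⊔ IN[B3] = {a, c, d, e, f}
Applying B2's transfer function to that OUT value gives IN[B2] (row B2 above).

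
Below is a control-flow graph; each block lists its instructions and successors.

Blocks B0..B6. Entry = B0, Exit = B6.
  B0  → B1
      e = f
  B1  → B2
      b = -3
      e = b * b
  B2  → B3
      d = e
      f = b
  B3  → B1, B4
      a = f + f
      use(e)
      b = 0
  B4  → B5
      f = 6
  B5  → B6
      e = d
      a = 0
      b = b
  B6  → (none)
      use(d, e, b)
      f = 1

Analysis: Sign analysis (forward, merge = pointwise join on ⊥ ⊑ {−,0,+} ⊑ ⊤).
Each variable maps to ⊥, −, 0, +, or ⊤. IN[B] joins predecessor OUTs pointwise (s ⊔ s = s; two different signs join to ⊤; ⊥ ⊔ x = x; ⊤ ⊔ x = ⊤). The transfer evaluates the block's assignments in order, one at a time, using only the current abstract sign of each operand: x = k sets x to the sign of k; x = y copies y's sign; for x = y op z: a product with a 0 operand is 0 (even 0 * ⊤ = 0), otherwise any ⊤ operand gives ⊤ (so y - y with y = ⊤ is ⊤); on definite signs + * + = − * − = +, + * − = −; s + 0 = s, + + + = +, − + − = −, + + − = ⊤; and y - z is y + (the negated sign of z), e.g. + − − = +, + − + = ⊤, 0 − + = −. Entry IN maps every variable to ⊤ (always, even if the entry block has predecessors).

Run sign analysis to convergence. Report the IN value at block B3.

Fixpoint table:
  B0: | IN=(all ⊤) | OUT=(all ⊤)
  B1: | IN=(all ⊤) | OUT={b:-, e:+; rest ⊤}
  B2: | IN={b:-, e:+; rest ⊤} | OUT={b:-, d:+, e:+, f:-; rest ⊤}
  B3: | IN={b:-, d:+, e:+, f:-; rest ⊤} | OUT={a:-, b:0, d:+, e:+, f:-; rest ⊤}
  B4: | IN={a:-, b:0, d:+, e:+, f:-; rest ⊤} | OUT={a:-, b:0, d:+, e:+, f:+; rest ⊤}
  B5: | IN={a:-, b:0, d:+, e:+, f:+; rest ⊤} | OUT={a:0, b:0, d:+, e:+, f:+; rest ⊤}
  B6: | IN={a:0, b:0, d:+, e:+, f:+; rest ⊤} | OUT={a:0, b:0, d:+, e:+, f:+; rest ⊤}

Merge at B3: IN[B3] = OUT[B2] = {a: ⊤, b: -, c: ⊤, d: +, e: +, f: -}

Answer: {a: ⊤, b: -, c: ⊤, d: +, e: +, f: -}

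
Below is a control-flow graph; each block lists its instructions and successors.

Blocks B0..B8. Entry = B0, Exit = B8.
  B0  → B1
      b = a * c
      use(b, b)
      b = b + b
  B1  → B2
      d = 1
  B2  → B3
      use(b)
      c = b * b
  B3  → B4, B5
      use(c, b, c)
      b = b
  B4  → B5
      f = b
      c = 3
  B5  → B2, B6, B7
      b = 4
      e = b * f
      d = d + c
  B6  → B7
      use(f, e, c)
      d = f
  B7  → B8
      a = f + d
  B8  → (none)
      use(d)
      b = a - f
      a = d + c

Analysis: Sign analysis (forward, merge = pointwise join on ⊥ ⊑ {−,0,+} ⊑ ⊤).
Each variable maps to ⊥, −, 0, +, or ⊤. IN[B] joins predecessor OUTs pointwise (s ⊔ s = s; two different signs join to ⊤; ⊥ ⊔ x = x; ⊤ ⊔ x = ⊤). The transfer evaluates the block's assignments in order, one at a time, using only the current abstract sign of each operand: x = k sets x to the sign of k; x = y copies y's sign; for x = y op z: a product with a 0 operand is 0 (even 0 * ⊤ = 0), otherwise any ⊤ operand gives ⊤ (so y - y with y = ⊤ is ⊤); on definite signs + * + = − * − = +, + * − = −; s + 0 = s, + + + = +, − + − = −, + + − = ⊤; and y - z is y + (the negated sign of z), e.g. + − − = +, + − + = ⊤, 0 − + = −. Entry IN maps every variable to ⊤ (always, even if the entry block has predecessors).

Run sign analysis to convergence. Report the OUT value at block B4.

Fixpoint table:
  B0:   IN=(all ⊤)   OUT=(all ⊤)
  B1:   IN=(all ⊤)   OUT={d:+; rest ⊤}
  B2:   IN=(all ⊤)   OUT=(all ⊤)
  B3:   IN=(all ⊤)   OUT=(all ⊤)
  B4:   IN=(all ⊤)   OUT={c:+; rest ⊤}
  B5:   IN=(all ⊤)   OUT={b:+; rest ⊤}
  B6:   IN={b:+; rest ⊤}   OUT={b:+; rest ⊤}
  B7:   IN={b:+; rest ⊤}   OUT={b:+; rest ⊤}
  B8:   IN={b:+; rest ⊤}   OUT=(all ⊤)

Merge at B4: IN[B4] = OUT[B3] = {a: ⊤, b: ⊤, c: ⊤, d: ⊤, e: ⊤, f: ⊤}
Applying B4's transfer function to that IN value gives OUT[B4] (row B4 above).

Answer: {a: ⊤, b: ⊤, c: +, d: ⊤, e: ⊤, f: ⊤}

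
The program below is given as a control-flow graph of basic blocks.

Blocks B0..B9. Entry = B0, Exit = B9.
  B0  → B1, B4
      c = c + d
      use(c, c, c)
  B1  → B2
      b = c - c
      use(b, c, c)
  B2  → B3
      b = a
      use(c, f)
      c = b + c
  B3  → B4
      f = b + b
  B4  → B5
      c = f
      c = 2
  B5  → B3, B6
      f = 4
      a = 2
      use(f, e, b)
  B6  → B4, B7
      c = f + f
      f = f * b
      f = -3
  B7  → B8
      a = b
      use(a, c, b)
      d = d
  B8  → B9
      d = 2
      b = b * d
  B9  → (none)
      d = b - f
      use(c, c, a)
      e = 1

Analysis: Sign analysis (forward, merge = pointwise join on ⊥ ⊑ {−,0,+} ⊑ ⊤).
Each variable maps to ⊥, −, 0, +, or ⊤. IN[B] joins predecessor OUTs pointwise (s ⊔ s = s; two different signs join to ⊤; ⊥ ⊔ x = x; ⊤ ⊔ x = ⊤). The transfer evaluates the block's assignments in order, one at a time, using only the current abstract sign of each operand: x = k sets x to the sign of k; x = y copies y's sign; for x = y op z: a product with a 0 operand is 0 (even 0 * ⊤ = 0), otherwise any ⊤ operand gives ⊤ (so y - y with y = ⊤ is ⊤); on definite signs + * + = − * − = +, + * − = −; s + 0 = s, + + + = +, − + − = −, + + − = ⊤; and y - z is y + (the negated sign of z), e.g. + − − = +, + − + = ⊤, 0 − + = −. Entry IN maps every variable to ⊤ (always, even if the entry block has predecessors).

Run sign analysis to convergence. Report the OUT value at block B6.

Converged values:
  B0: | IN=(all ⊤) | OUT=(all ⊤)
  B1: | IN=(all ⊤) | OUT=(all ⊤)
  B2: | IN=(all ⊤) | OUT=(all ⊤)
  B3: | IN=(all ⊤) | OUT=(all ⊤)
  B4: | IN=(all ⊤) | OUT={c:+; rest ⊤}
  B5: | IN={c:+; rest ⊤} | OUT={a:+, c:+, f:+; rest ⊤}
  B6: | IN={a:+, c:+, f:+; rest ⊤} | OUT={a:+, c:+, f:-; rest ⊤}
  B7: | IN={a:+, c:+, f:-; rest ⊤} | OUT={c:+, f:-; rest ⊤}
  B8: | IN={c:+, f:-; rest ⊤} | OUT={c:+, d:+, f:-; rest ⊤}
  B9: | IN={c:+, d:+, f:-; rest ⊤} | OUT={c:+, e:+, f:-; rest ⊤}

Merge at B6: IN[B6] = OUT[B5] = {a: +, b: ⊤, c: +, d: ⊤, e: ⊤, f: +}
Applying B6's transfer function to that IN value gives OUT[B6] (row B6 above).

Answer: {a: +, b: ⊤, c: +, d: ⊤, e: ⊤, f: -}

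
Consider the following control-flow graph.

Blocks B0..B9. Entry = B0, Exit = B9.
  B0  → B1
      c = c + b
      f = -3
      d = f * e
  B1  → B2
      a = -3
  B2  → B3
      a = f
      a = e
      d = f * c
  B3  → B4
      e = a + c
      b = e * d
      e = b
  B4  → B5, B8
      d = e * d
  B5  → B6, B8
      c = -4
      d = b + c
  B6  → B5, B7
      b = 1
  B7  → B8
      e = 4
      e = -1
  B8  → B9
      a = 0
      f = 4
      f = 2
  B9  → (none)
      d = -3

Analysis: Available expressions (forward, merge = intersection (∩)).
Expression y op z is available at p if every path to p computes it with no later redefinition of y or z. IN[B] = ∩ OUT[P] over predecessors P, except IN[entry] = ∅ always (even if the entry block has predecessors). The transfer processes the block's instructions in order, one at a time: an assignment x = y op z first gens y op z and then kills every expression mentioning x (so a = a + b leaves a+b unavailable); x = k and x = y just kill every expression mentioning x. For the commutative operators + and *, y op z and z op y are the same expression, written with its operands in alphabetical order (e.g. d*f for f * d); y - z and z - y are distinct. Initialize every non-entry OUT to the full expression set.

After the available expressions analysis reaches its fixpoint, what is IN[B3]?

Answer: {c*f, e*f}

Working:
Converged values:
  B0:  IN={}  OUT={e*f}
  B1:  IN={e*f}  OUT={e*f}
  B2:  IN={e*f}  OUT={c*f, e*f}
  B3:  IN={c*f, e*f}  OUT={a+c, c*f}
  B4:  IN={a+c, c*f}  OUT={a+c, c*f}
  B5:  IN={}  OUT={b+c}
  B6:  IN={b+c}  OUT={}
  B7:  IN={}  OUT={}
  B8:  IN={}  OUT={}
  B9:  IN={}  OUT={}

Merge at B3: IN[B3] = OUT[B2] = {c*f, e*f}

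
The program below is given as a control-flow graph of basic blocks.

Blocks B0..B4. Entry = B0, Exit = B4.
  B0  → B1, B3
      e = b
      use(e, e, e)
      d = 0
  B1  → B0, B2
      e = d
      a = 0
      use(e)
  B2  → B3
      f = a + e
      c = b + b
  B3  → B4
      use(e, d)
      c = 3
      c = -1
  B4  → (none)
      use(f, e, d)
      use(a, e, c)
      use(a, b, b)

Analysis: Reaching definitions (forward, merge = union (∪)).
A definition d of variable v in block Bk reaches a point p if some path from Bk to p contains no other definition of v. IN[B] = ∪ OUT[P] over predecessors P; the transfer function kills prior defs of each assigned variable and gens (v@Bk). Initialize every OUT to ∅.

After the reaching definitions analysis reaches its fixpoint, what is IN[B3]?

Answer: {a@B1, c@B2, d@B0, e@B0, e@B1, f@B2}

Working:
Per-block solution:
  B0:   IN={a@B1, d@B0, e@B1}   OUT={a@B1, d@B0, e@B0}
  B1:   IN={a@B1, d@B0, e@B0}   OUT={a@B1, d@B0, e@B1}
  B2:   IN={a@B1, d@B0, e@B1}   OUT={a@B1, c@B2, d@B0, e@B1, f@B2}
  B3:   IN={a@B1, c@B2, d@B0, e@B0, e@B1, f@B2}   OUT={a@B1, c@B3, d@B0, e@B0, e@B1, f@B2}
  B4:   IN={a@B1, c@B3, d@B0, e@B0, e@B1, f@B2}   OUT={a@B1, c@B3, d@B0, e@B0, e@B1, f@B2}

Merge at B3: IN[B3] = OUT[B0] ⊔ OUT[B2] = {a@B1, c@B2, d@B0, e@B0, e@B1, f@B2}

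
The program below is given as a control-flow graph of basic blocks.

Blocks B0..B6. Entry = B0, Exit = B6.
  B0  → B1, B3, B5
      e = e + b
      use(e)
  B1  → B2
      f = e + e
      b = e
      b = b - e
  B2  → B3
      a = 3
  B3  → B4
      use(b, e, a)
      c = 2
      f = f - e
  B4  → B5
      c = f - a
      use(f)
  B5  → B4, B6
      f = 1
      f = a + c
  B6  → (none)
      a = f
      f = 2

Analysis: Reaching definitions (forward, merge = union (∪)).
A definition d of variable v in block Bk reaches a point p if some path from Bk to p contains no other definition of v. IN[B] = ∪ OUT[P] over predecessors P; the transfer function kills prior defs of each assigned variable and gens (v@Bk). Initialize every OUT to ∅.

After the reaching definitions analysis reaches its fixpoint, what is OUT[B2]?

Answer: {a@B2, b@B1, e@B0, f@B1}

Trace:
Converged values:
  B0: | IN={} | OUT={e@B0}
  B1: | IN={e@B0} | OUT={b@B1, e@B0, f@B1}
  B2: | IN={b@B1, e@B0, f@B1} | OUT={a@B2, b@B1, e@B0, f@B1}
  B3: | IN={a@B2, b@B1, e@B0, f@B1} | OUT={a@B2, b@B1, c@B3, e@B0, f@B3}
  B4: | IN={a@B2, b@B1, c@B3, c@B4, e@B0, f@B3, f@B5} | OUT={a@B2, b@B1, c@B4, e@B0, f@B3, f@B5}
  B5: | IN={a@B2, b@B1, c@B4, e@B0, f@B3, f@B5} | OUT={a@B2, b@B1, c@B4, e@B0, f@B5}
  B6: | IN={a@B2, b@B1, c@B4, e@B0, f@B5} | OUT={a@B6, b@B1, c@B4, e@B0, f@B6}

Merge at B2: IN[B2] = OUT[B1] = {b@B1, e@B0, f@B1}
Applying B2's transfer function to that IN value gives OUT[B2] (row B2 above).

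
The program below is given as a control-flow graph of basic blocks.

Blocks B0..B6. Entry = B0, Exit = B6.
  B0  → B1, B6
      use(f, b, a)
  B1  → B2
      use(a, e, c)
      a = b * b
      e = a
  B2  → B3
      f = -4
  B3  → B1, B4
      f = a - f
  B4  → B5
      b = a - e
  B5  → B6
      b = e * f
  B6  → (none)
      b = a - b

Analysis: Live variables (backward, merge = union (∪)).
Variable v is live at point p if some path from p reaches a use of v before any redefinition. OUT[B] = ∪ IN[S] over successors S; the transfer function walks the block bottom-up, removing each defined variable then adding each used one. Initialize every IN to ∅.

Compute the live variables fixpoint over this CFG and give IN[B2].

Fixpoint table:
  B0: | IN={a, b, c, e, f} | OUT={a, b, c, e}
  B1: | IN={a, b, c, e} | OUT={a, b, c, e}
  B2: | IN={a, b, c, e} | OUT={a, b, c, e, f}
  B3: | IN={a, b, c, e, f} | OUT={a, b, c, e, f}
  B4: | IN={a, e, f} | OUT={a, e, f}
  B5: | IN={a, e, f} | OUT={a, b}
  B6: | IN={a, b} | OUT={}

Merge at B2: OUT[B2] = IN[B3] = {a, b, c, e, f}
Applying B2's transfer function to that OUT value gives IN[B2] (row B2 above).

Answer: {a, b, c, e}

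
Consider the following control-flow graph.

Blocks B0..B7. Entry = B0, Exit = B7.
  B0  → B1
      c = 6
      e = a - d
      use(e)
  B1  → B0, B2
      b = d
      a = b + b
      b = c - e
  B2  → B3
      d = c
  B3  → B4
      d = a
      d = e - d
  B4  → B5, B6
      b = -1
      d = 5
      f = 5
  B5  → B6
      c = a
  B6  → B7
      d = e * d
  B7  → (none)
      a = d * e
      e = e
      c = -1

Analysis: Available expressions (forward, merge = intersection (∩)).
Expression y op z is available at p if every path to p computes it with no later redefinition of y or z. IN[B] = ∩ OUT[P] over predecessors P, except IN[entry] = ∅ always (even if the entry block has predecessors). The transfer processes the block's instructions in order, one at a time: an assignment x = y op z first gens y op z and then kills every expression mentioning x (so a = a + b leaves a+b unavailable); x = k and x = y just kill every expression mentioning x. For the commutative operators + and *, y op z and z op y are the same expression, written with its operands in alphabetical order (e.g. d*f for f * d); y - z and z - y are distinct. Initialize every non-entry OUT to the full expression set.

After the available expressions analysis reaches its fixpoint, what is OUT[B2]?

Answer: {c-e}

Trace:
Converged values:
  B0:  IN={}  OUT={a-d}
  B1:  IN={a-d}  OUT={c-e}
  B2:  IN={c-e}  OUT={c-e}
  B3:  IN={c-e}  OUT={c-e}
  B4:  IN={c-e}  OUT={c-e}
  B5:  IN={c-e}  OUT={}
  B6:  IN={}  OUT={}
  B7:  IN={}  OUT={}

Merge at B2: IN[B2] = OUT[B1] = {c-e}
Applying B2's transfer function to that IN value gives OUT[B2] (row B2 above).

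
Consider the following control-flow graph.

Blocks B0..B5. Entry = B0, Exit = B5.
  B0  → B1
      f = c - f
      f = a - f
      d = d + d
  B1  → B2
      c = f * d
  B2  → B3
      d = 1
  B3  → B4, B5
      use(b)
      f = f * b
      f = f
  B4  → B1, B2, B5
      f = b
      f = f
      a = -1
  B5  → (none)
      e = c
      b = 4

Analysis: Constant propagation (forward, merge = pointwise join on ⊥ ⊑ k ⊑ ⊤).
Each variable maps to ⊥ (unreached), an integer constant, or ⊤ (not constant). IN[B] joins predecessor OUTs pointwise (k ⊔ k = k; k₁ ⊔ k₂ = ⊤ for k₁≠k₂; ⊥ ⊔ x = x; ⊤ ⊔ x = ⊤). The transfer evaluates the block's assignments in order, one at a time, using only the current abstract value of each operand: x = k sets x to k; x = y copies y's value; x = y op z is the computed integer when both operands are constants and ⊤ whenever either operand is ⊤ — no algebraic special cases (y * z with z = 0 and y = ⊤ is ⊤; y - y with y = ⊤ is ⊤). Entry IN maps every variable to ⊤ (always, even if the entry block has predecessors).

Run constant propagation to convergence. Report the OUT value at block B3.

Answer: {a: ⊤, b: ⊤, c: ⊤, d: 1, e: ⊤, f: ⊤}

Working:
Converged values:
  B0:  IN=(all ⊤)  OUT=(all ⊤)
  B1:  IN=(all ⊤)  OUT=(all ⊤)
  B2:  IN=(all ⊤)  OUT={d:1; rest ⊤}
  B3:  IN={d:1; rest ⊤}  OUT={d:1; rest ⊤}
  B4:  IN={d:1; rest ⊤}  OUT={a:-1, d:1; rest ⊤}
  B5:  IN={d:1; rest ⊤}  OUT={b:4, d:1; rest ⊤}

Merge at B3: IN[B3] = OUT[B2] = {a: ⊤, b: ⊤, c: ⊤, d: 1, e: ⊤, f: ⊤}
Applying B3's transfer function to that IN value gives OUT[B3] (row B3 above).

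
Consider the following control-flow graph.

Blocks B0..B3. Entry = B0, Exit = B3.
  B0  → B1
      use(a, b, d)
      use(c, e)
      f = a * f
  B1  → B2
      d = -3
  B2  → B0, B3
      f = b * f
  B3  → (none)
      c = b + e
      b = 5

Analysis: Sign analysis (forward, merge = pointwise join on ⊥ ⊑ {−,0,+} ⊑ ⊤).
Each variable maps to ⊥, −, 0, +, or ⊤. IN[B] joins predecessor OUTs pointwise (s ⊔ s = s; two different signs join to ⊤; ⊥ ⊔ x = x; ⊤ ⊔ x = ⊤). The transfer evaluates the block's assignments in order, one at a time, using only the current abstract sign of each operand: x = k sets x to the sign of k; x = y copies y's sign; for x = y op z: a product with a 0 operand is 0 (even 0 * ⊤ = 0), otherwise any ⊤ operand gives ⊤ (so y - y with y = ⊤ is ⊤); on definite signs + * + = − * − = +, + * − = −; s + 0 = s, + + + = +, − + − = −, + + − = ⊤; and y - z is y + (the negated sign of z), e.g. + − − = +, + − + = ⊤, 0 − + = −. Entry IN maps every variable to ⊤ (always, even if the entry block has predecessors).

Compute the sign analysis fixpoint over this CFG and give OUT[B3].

Per-block solution:
  B0: | IN=(all ⊤) | OUT=(all ⊤)
  B1: | IN=(all ⊤) | OUT={d:-; rest ⊤}
  B2: | IN={d:-; rest ⊤} | OUT={d:-; rest ⊤}
  B3: | IN={d:-; rest ⊤} | OUT={b:+, d:-; rest ⊤}

Merge at B3: IN[B3] = OUT[B2] = {a: ⊤, b: ⊤, c: ⊤, d: -, e: ⊤, f: ⊤}
Applying B3's transfer function to that IN value gives OUT[B3] (row B3 above).

Answer: {a: ⊤, b: +, c: ⊤, d: -, e: ⊤, f: ⊤}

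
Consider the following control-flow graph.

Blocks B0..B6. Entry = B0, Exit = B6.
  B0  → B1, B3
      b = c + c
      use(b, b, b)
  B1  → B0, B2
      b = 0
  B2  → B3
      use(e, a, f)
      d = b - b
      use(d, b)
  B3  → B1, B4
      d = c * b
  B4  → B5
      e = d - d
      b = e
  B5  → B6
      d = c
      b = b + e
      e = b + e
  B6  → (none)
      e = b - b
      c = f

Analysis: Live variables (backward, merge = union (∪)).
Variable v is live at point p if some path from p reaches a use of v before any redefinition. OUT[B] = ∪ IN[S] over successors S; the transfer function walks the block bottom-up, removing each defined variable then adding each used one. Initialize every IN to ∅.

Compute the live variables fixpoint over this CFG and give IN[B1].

Answer: {a, c, e, f}

Working:
Per-block solution:
  B0:  IN={a, c, e, f}  OUT={a, b, c, e, f}
  B1:  IN={a, c, e, f}  OUT={a, b, c, e, f}
  B2:  IN={a, b, c, e, f}  OUT={a, b, c, e, f}
  B3:  IN={a, b, c, e, f}  OUT={a, c, d, e, f}
  B4:  IN={c, d, f}  OUT={b, c, e, f}
  B5:  IN={b, c, e, f}  OUT={b, f}
  B6:  IN={b, f}  OUT={}

Merge at B1: OUT[B1] = IN[B0] ⊔ IN[B2] = {a, b, c, e, f}
Applying B1's transfer function to that OUT value gives IN[B1] (row B1 above).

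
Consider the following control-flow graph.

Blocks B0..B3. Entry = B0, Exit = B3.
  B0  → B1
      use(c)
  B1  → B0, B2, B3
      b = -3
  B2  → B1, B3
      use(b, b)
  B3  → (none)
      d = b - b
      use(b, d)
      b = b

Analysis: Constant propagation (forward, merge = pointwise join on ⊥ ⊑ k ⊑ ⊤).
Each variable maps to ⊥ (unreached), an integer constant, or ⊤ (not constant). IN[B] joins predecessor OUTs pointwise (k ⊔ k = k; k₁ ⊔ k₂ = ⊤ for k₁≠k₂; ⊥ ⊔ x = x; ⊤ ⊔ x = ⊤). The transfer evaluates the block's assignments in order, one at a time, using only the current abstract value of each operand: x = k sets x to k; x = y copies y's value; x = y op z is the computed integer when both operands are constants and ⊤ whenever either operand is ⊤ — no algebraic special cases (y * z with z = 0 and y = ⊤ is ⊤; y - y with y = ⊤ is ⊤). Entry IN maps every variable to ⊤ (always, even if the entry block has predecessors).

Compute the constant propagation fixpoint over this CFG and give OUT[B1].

Answer: {a: ⊤, b: -3, c: ⊤, d: ⊤, e: ⊤, f: ⊤}

Trace:
Per-block solution:
  B0:  IN=(all ⊤)  OUT=(all ⊤)
  B1:  IN=(all ⊤)  OUT={b:-3; rest ⊤}
  B2:  IN={b:-3; rest ⊤}  OUT={b:-3; rest ⊤}
  B3:  IN={b:-3; rest ⊤}  OUT={b:-3, d:0; rest ⊤}

Merge at B1: IN[B1] = OUT[B0] ⊔ OUT[B2] = {a: ⊤, b: ⊤, c: ⊤, d: ⊤, e: ⊤, f: ⊤}
Applying B1's transfer function to that IN value gives OUT[B1] (row B1 above).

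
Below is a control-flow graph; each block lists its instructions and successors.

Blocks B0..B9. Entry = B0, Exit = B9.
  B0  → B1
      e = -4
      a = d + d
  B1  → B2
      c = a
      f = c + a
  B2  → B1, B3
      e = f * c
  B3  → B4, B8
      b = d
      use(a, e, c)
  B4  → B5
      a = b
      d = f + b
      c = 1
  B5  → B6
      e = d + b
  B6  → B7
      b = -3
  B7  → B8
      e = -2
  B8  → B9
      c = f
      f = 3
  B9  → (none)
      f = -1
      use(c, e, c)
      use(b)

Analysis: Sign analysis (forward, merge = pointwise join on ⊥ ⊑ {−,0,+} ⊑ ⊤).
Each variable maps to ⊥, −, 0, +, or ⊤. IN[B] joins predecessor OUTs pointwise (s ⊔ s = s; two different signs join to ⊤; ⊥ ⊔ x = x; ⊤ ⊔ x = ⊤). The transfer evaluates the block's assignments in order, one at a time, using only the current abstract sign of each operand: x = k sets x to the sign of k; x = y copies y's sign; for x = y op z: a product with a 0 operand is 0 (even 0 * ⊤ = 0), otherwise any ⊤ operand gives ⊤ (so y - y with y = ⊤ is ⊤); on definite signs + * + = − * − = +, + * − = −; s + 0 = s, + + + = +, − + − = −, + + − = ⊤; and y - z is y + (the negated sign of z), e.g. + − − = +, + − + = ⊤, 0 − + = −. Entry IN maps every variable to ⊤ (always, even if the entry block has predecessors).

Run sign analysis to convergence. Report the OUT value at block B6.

Answer: {a: ⊤, b: -, c: +, d: ⊤, e: ⊤, f: ⊤}

Trace:
Converged values:
  B0:   IN=(all ⊤)   OUT={e:-; rest ⊤}
  B1:   IN=(all ⊤)   OUT=(all ⊤)
  B2:   IN=(all ⊤)   OUT=(all ⊤)
  B3:   IN=(all ⊤)   OUT=(all ⊤)
  B4:   IN=(all ⊤)   OUT={c:+; rest ⊤}
  B5:   IN={c:+; rest ⊤}   OUT={c:+; rest ⊤}
  B6:   IN={c:+; rest ⊤}   OUT={b:-, c:+; rest ⊤}
  B7:   IN={b:-, c:+; rest ⊤}   OUT={b:-, c:+, e:-; rest ⊤}
  B8:   IN=(all ⊤)   OUT={f:+; rest ⊤}
  B9:   IN={f:+; rest ⊤}   OUT={f:-; rest ⊤}

Merge at B6: IN[B6] = OUT[B5] = {a: ⊤, b: ⊤, c: +, d: ⊤, e: ⊤, f: ⊤}
Applying B6's transfer function to that IN value gives OUT[B6] (row B6 above).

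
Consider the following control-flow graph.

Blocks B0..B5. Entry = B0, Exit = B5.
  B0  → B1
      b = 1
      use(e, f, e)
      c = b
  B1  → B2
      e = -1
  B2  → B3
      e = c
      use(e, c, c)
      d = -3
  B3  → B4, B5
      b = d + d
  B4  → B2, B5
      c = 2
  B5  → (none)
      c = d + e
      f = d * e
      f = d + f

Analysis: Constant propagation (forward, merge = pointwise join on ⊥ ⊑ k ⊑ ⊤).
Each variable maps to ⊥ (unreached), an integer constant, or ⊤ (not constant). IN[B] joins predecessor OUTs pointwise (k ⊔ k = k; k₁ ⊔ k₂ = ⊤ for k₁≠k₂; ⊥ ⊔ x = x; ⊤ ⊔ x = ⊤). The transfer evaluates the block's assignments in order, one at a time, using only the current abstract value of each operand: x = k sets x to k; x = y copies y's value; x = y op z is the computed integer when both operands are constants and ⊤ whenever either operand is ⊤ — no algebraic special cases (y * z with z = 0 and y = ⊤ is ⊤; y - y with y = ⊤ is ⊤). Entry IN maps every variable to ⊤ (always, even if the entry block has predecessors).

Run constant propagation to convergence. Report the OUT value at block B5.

Fixpoint table:
  B0: | IN=(all ⊤) | OUT={b:1, c:1; rest ⊤}
  B1: | IN={b:1, c:1; rest ⊤} | OUT={b:1, c:1, e:-1; rest ⊤}
  B2: | IN=(all ⊤) | OUT={d:-3; rest ⊤}
  B3: | IN={d:-3; rest ⊤} | OUT={b:-6, d:-3; rest ⊤}
  B4: | IN={b:-6, d:-3; rest ⊤} | OUT={b:-6, c:2, d:-3; rest ⊤}
  B5: | IN={b:-6, d:-3; rest ⊤} | OUT={b:-6, d:-3; rest ⊤}

Merge at B5: IN[B5] = OUT[B3] ⊔ OUT[B4] = {a: ⊤, b: -6, c: ⊤, d: -3, e: ⊤, f: ⊤}
Applying B5's transfer function to that IN value gives OUT[B5] (row B5 above).

Answer: {a: ⊤, b: -6, c: ⊤, d: -3, e: ⊤, f: ⊤}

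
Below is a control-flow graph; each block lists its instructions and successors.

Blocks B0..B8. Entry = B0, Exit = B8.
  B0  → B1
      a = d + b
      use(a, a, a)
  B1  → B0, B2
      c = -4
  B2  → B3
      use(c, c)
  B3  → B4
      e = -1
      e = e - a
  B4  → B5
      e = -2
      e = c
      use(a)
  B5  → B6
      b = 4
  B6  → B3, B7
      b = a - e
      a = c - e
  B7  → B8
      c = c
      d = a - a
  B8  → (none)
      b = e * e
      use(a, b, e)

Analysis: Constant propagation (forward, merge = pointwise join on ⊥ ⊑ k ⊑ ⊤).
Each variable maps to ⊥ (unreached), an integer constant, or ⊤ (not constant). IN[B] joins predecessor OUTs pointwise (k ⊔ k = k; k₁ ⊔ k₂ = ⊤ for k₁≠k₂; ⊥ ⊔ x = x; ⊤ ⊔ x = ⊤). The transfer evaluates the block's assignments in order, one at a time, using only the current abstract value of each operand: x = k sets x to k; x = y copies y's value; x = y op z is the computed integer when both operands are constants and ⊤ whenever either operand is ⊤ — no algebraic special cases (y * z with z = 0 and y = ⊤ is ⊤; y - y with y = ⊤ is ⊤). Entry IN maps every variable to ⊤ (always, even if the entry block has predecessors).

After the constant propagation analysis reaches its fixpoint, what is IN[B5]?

Answer: {a: ⊤, b: ⊤, c: -4, d: ⊤, e: -4, f: ⊤}

Working:
Fixpoint table:
  B0:   IN=(all ⊤)   OUT=(all ⊤)
  B1:   IN=(all ⊤)   OUT={c:-4; rest ⊤}
  B2:   IN={c:-4; rest ⊤}   OUT={c:-4; rest ⊤}
  B3:   IN={c:-4; rest ⊤}   OUT={c:-4; rest ⊤}
  B4:   IN={c:-4; rest ⊤}   OUT={c:-4, e:-4; rest ⊤}
  B5:   IN={c:-4, e:-4; rest ⊤}   OUT={b:4, c:-4, e:-4; rest ⊤}
  B6:   IN={b:4, c:-4, e:-4; rest ⊤}   OUT={a:0, c:-4, e:-4; rest ⊤}
  B7:   IN={a:0, c:-4, e:-4; rest ⊤}   OUT={a:0, c:-4, d:0, e:-4; rest ⊤}
  B8:   IN={a:0, c:-4, d:0, e:-4; rest ⊤}   OUT={a:0, b:16, c:-4, d:0, e:-4; rest ⊤}

Merge at B5: IN[B5] = OUT[B4] = {a: ⊤, b: ⊤, c: -4, d: ⊤, e: -4, f: ⊤}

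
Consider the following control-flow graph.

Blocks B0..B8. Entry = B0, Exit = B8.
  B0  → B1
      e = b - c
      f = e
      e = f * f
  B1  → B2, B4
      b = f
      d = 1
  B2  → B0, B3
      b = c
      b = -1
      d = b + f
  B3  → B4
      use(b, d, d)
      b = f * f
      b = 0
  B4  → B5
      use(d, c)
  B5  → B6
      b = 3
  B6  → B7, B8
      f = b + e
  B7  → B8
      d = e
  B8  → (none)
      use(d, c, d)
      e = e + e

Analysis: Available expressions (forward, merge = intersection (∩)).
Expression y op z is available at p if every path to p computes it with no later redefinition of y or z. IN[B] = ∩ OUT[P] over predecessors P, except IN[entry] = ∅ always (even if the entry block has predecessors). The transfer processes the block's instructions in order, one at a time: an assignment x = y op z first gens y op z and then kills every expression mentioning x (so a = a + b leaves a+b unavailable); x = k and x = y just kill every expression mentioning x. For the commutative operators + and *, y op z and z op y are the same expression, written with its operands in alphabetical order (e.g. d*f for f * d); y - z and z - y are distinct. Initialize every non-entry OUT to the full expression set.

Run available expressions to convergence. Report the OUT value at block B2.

Fixpoint table:
  B0:  IN={}  OUT={b-c, f*f}
  B1:  IN={b-c, f*f}  OUT={f*f}
  B2:  IN={f*f}  OUT={b+f, f*f}
  B3:  IN={b+f, f*f}  OUT={f*f}
  B4:  IN={f*f}  OUT={f*f}
  B5:  IN={f*f}  OUT={f*f}
  B6:  IN={f*f}  OUT={b+e}
  B7:  IN={b+e}  OUT={b+e}
  B8:  IN={b+e}  OUT={}

Merge at B2: IN[B2] = OUT[B1] = {f*f}
Applying B2's transfer function to that IN value gives OUT[B2] (row B2 above).

Answer: {b+f, f*f}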